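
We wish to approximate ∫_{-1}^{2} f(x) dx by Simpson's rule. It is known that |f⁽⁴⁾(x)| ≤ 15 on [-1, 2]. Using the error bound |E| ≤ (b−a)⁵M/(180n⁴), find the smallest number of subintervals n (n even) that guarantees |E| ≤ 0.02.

Need 3645/(180n⁴) ≤ 0.02.
n⁴ ≥ 3645/(180·0.02) = 1012.5 ⇒ n ≥ 5.6409, so the smallest even n is 6. (n must be even for Simpson's rule.)

6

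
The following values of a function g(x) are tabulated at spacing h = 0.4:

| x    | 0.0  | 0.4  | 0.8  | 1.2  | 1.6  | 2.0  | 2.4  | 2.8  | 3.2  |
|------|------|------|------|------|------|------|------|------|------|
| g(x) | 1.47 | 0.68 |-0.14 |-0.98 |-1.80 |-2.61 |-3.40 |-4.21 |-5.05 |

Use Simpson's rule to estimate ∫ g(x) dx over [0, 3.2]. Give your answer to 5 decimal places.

-5.69867

h = 0.4, n = 8.
(h/3)·[y₀ + 4y₁ + 2y₂ + 4y₃ + 2y₄ + 4y₅ + 2y₆ + 4y₇ + y₈] = 0.133333·(-42.74) = -5.69867.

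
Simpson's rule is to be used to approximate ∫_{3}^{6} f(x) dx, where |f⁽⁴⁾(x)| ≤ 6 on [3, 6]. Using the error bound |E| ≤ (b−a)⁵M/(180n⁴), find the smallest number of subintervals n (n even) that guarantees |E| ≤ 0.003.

Need 1458/(180n⁴) ≤ 0.003.
n⁴ ≥ 1458/(180·0.003) = 2700 ⇒ n ≥ 7.2084, so the smallest even n is 8. (n must be even for Simpson's rule.)

8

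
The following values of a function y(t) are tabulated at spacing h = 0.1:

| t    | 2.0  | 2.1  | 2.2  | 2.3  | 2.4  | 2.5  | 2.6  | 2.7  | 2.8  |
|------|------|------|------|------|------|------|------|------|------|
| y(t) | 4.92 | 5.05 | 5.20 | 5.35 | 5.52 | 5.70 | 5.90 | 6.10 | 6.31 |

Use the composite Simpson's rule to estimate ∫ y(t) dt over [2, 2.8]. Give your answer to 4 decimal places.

h = 0.1, n = 8.
(h/3)·[y₀ + 4y₁ + 2y₂ + 4y₃ + 2y₄ + 4y₅ + 2y₆ + 4y₇ + y₈] = 0.033333·(133.27) = 4.4423.

4.4423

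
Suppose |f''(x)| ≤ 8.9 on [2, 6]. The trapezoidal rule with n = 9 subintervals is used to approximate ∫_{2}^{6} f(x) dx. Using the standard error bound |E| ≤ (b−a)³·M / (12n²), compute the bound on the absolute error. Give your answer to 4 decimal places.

0.5860

|E| ≤ (4)³·8.9 / (12·9²) = 569.6/972 = 0.5860.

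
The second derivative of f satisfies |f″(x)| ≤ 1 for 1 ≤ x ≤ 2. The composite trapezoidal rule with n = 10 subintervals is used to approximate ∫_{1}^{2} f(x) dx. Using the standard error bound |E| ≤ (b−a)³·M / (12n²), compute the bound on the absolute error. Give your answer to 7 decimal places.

|E| ≤ (1)³·1 / (12·10²) = 1/1200 = 0.0008333.

0.0008333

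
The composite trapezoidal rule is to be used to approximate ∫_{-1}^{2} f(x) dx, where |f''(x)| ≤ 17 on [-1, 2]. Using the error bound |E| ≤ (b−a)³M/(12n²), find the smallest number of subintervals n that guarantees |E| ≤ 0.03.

36

Need 459/(12n²) ≤ 0.03.
n² ≥ 459/(12·0.03) = 1275 ⇒ n ≥ 35.7071, so the smallest n is 36.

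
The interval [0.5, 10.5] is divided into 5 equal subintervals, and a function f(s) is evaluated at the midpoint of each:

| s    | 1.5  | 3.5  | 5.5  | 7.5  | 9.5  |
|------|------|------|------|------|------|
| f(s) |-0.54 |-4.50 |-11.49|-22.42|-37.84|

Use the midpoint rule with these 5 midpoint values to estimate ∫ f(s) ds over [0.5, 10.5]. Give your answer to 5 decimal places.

-153.58000

h = 2, n = 5.
h·[y(m₁) + y(m₂) + y(m₃) + y(m₄) + y(m₅)] = 2·(-76.79) = -153.58000.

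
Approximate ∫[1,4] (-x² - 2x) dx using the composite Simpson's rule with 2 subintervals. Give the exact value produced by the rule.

h = (4 − 1)/2 = 1.5.
Nodes x₀,…,x₂ = 1, 2.5, 4.
f(x) = -x² - 2x: f₀=-3, f₁=-11.25, f₂=-24.
(h/3)·[f₀ + 4f₁ + f₂] = 0.5·(-72) = -36.

-36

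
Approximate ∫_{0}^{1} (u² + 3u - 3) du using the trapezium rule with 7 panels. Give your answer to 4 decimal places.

h = (1 − 0)/7 = 0.142857.
Nodes u₀,…,u₇ = 0, 0.142857, 0.285714, 0.428571, 0.571429, 0.714286, 0.857143, 1.
f(u) = u² + 3u - 3: f₀=-3, f₁=-2.551020, f₂=-2.061224, f₃=-1.530612, f₄=-0.959184, f₅=-0.346939, f₆=0.306122, f₇=1.
(h/2)·[f₀ + 2f₁ + 2f₂ + 2f₃ + 2f₄ + 2f₅ + 2f₆ + f₇] = 0.071429·(-16.285714) = -1.1633.

-1.1633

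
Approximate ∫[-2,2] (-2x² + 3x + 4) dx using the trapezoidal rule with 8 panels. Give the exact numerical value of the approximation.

h = (2 − (-2))/8 = 0.5.
Nodes x₀,…,x₈ = -2, -1.5, -1, -0.5, 0, 0.5, 1, 1.5, 2.
f(x) = -2x² + 3x + 4: f₀=-10, f₁=-5, f₂=-1, f₃=2, f₄=4, f₅=5, f₆=5, f₇=4, f₈=2.
(h/2)·[f₀ + 2f₁ + 2f₂ + 2f₃ + 2f₄ + 2f₅ + 2f₆ + 2f₇ + f₈] = 0.25·(20) = 5.

5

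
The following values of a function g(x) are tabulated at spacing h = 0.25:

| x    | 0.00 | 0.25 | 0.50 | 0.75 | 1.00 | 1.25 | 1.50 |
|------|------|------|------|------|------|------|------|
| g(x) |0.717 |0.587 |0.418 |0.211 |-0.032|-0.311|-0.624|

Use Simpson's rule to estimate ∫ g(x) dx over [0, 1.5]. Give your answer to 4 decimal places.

h = 0.25, n = 6.
(h/3)·[y₀ + 4y₁ + 2y₂ + 4y₃ + 2y₄ + 4y₅ + y₆] = 0.083333·(2.813) = 0.2344.

0.2344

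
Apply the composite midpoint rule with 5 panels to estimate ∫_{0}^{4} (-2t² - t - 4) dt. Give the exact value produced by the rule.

h = (4 − 0)/5 = 0.8.
Midpoints m₁,…,m₅ = 0.4, 1.2, 2, 2.8, 3.6.
f(m₁)=-4.72, f(m₂)=-8.08, f(m₃)=-14, f(m₄)=-22.48, f(m₅)=-33.52.
h·[f(m₁) + f(m₂) + f(m₃) + f(m₄) + f(m₅)] = 0.8·(-82.8) = -66.24.

-66.24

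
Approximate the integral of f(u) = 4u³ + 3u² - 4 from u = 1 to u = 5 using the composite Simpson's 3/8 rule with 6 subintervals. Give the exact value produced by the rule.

h = (5 − 1)/6 = 0.666667.
Nodes u₀,…,u₆ = 1, 1.666667, 2.333333, 3, 3.666667, 4.333333, 5.
f(u) = 4u³ + 3u² - 4: f₀=3, f₁=22.851852, f₂=63.148148, f₃=131, f₄=233.518519, f₅=377.814815, f₆=571.
(3h/8)·[f₀ + 3f₁ + 3f₂ + 2f₃ + 3f₄ + 3f₅ + f₆] = 0.25·(2928) = 732.

732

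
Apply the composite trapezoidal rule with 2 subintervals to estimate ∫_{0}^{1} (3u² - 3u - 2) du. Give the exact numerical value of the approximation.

h = (1 − 0)/2 = 0.5.
Nodes u₀,…,u₂ = 0, 0.5, 1.
f(u) = 3u² - 3u - 2: f₀=-2, f₁=-2.75, f₂=-2.
(h/2)·[f₀ + 2f₁ + f₂] = 0.25·(-9.5) = -2.375.

-2.375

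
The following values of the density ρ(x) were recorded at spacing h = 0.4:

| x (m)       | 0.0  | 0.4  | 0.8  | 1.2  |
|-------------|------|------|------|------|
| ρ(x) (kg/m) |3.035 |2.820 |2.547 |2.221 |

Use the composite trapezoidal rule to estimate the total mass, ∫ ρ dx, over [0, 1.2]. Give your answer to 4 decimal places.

h = 0.4, n = 3.
(h/2)·[y₀ + 2y₁ + 2y₂ + y₃] = 0.2·(15.990) = 3.1980.

3.1980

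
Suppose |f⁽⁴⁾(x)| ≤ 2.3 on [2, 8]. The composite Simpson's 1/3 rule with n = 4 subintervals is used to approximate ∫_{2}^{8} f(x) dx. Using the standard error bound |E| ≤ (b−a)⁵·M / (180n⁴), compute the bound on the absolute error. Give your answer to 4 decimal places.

0.3881

|E| ≤ (6)⁵·2.3 / (180·4⁴) = 17884.8/46080 = 0.3881.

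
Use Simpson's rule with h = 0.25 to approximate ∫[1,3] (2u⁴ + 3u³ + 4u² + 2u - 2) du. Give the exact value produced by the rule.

195.46875

h = (3 − 1)/8 = 0.25.
Nodes u₀,…,u₈ = 1, 1.25, 1.5, 1.75, 2, 2.25, 2.5, 2.75, 3.
f(u) = 2u⁴ + 3u³ + 4u² + 2u - 2: f₀=9, f₁=17.4921875, f₂=30.25, f₃=48.5859375, f₄=74, f₅=108.1796875, f₆=153, f₇=210.5234375, f₈=283.
(h/3)·[f₀ + 4f₁ + 2f₂ + 4f₃ + 2f₄ + 4f₅ + 2f₆ + 4f₇ + f₈] = 0.083333·(2345.625) = 195.46875.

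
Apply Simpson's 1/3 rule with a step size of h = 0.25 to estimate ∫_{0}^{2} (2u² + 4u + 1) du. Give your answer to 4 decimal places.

h = (2 − 0)/8 = 0.25.
Nodes u₀,…,u₈ = 0, 0.25, 0.5, 0.75, 1, 1.25, 1.5, 1.75, 2.
f(u) = 2u² + 4u + 1: f₀=1, f₁=2.125, f₂=3.5, f₃=5.125, f₄=7, f₅=9.125, f₆=11.5, f₇=14.125, f₈=17.
(h/3)·[f₀ + 4f₁ + 2f₂ + 4f₃ + 2f₄ + 4f₅ + 2f₆ + 4f₇ + f₈] = 0.083333·(184) = 15.3333.

15.3333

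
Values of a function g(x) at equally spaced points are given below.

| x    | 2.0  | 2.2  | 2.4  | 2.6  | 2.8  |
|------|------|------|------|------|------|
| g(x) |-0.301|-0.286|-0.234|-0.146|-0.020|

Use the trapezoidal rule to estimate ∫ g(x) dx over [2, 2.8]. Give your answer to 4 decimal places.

h = 0.2, n = 4.
(h/2)·[y₀ + 2y₁ + 2y₂ + 2y₃ + y₄] = 0.1·(-1.653) = -0.1653.

-0.1653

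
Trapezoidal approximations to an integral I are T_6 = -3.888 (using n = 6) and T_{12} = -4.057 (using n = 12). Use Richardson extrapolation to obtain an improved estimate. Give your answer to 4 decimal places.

R = (4·T_{12} − T_6) / 3 = (4·(-4.057) − (-3.888))/3 = (-12.340)/3 = -4.1133.

-4.1133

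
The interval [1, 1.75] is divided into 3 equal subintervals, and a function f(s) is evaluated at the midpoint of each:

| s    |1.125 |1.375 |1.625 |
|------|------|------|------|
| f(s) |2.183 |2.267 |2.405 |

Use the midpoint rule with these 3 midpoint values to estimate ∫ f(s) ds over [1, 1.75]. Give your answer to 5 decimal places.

1.71375

h = 0.25, n = 3.
h·[y(m₁) + y(m₂) + y(m₃)] = 0.25·(6.855) = 1.71375.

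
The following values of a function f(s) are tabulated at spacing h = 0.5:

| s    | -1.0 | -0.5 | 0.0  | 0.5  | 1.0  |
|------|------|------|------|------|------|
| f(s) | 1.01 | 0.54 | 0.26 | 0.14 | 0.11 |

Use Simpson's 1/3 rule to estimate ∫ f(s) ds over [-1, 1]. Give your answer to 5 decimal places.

0.72667

h = 0.5, n = 4.
(h/3)·[y₀ + 4y₁ + 2y₂ + 4y₃ + y₄] = 0.166667·(4.36) = 0.72667.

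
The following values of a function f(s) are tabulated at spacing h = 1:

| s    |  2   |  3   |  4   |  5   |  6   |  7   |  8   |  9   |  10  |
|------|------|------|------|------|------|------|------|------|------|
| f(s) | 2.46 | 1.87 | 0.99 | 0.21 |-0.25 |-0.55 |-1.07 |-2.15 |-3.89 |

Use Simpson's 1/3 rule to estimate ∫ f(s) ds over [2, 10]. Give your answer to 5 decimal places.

h = 1, n = 8.
(h/3)·[y₀ + 4y₁ + 2y₂ + 4y₃ + 2y₄ + 4y₅ + 2y₆ + 4y₇ + y₈] = 0.333333·(-4.57) = -1.52333.

-1.52333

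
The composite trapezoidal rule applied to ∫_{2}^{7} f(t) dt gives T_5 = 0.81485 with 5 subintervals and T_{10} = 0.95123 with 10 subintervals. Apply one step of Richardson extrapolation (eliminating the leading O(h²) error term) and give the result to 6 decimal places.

R = (4·T_{10} − T_5) / 3 = (4·0.95123 − 0.81485)/3 = (2.99007)/3 = 0.996690.

0.996690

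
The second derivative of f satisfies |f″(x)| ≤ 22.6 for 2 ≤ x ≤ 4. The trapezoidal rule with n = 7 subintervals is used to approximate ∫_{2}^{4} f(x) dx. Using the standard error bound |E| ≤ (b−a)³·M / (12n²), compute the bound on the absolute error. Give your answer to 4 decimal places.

0.3075

|E| ≤ (2)³·22.6 / (12·7²) = 180.8/588 = 0.3075.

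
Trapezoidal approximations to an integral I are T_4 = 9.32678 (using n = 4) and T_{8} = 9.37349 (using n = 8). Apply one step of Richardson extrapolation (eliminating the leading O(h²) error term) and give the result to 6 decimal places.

9.389060

R = (4·T_{8} − T_4) / 3 = (4·9.37349 − 9.32678)/3 = (28.16718)/3 = 9.389060.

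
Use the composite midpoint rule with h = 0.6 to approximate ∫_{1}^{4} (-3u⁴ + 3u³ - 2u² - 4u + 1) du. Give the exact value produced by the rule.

-482.08902

h = (4 − 1)/5 = 0.6.
Midpoints m₁,…,m₅ = 1.3, 1.9, 2.5, 3.1, 3.7.
f(m₁)=-9.5573, f(m₂)=-32.3393, f(m₃)=-91.8125, f(m₄)=-218.3033, f(m₅)=-451.4693.
h·[f(m₁) + f(m₂) + f(m₃) + f(m₄) + f(m₅)] = 0.6·(-803.4817) = -482.08902.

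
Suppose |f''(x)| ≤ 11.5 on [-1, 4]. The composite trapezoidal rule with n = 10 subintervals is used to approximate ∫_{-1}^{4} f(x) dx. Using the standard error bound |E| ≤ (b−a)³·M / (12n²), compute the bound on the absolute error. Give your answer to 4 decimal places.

|E| ≤ (5)³·11.5 / (12·10²) = 1437.5/1200 = 1.1979.

1.1979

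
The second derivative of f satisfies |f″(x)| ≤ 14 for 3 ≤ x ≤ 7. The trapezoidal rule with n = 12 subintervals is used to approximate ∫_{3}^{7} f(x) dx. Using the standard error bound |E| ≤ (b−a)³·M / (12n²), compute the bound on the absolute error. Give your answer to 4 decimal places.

|E| ≤ (4)³·14 / (12·12²) = 896/1728 = 0.5185.

0.5185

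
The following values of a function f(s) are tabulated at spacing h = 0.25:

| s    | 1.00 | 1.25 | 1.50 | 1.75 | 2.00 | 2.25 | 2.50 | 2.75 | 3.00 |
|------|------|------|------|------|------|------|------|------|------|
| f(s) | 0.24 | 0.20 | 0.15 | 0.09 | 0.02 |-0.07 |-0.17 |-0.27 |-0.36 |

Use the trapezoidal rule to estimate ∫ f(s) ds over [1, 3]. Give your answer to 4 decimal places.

-0.0275

h = 0.25, n = 8.
(h/2)·[y₀ + 2y₁ + 2y₂ + 2y₃ + 2y₄ + 2y₅ + 2y₆ + 2y₇ + y₈] = 0.125·(-0.22) = -0.0275.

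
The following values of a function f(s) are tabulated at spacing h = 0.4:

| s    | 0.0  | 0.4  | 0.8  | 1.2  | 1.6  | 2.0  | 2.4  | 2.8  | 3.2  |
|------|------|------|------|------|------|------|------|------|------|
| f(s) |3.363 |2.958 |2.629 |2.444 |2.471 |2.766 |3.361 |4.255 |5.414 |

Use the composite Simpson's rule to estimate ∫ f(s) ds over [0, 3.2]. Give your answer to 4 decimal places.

10.0521

h = 0.4, n = 8.
(h/3)·[y₀ + 4y₁ + 2y₂ + 4y₃ + 2y₄ + 4y₅ + 2y₆ + 4y₇ + y₈] = 0.133333·(75.391) = 10.0521.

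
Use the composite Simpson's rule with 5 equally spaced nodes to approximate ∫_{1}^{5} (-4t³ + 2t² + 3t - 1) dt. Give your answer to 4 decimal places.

-509.3333

h = (5 − 1)/4 = 1.
Nodes t₀,…,t₄ = 1, 2, 3, 4, 5.
f(t) = -4t³ + 2t² + 3t - 1: f₀=0, f₁=-19, f₂=-82, f₃=-213, f₄=-436.
(h/3)·[f₀ + 4f₁ + 2f₂ + 4f₃ + f₄] = 0.333333·(-1528) = -509.3333.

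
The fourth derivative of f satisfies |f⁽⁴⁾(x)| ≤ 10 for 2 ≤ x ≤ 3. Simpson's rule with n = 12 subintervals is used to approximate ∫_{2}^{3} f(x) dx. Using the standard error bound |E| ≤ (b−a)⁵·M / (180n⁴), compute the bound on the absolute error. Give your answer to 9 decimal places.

|E| ≤ (1)⁵·10 / (180·12⁴) = 10/3732480 = 0.000002679.

0.000002679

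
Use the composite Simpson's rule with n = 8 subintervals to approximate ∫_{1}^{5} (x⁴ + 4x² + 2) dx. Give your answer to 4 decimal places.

798.1667

h = (5 − 1)/8 = 0.5.
Nodes x₀,…,x₈ = 1, 1.5, 2, 2.5, 3, 3.5, 4, 4.5, 5.
f(x) = x⁴ + 4x² + 2: f₀=7, f₁=16.0625, f₂=34, f₃=66.0625, f₄=119, f₅=201.0625, f₆=322, f₇=493.0625, f₈=727.
(h/3)·[f₀ + 4f₁ + 2f₂ + 4f₃ + 2f₄ + 4f₅ + 2f₆ + 4f₇ + f₈] = 0.166667·(4789) = 798.1667.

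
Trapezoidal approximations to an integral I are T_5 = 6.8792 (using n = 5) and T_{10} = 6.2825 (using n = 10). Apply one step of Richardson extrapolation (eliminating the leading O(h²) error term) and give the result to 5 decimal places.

R = (4·T_{10} − T_5) / 3 = (4·6.2825 − 6.8792)/3 = (18.2508)/3 = 6.08360.

6.08360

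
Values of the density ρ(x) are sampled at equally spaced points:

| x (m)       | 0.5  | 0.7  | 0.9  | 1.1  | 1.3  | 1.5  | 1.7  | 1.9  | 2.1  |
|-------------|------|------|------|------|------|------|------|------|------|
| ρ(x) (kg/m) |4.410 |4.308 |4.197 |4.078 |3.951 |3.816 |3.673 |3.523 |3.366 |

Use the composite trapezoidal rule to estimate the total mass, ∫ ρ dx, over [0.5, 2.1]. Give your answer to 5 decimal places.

h = 0.2, n = 8.
(h/2)·[y₀ + 2y₁ + 2y₂ + 2y₃ + 2y₄ + 2y₅ + 2y₆ + 2y₇ + y₈] = 0.1·(62.868) = 6.28680.

6.28680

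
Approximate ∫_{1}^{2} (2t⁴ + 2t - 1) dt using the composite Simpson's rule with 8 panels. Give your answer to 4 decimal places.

h = (2 − 1)/8 = 0.125.
Nodes t₀,…,t₈ = 1, 1.125, 1.25, 1.375, 1.5, 1.625, 1.75, 1.875, 2.
f(t) = 2t⁴ + 2t - 1: f₀=3, f₁=4.45361328125, f₂=6.3828125, f₃=8.89892578125, f₄=12.125, f₅=16.19580078125, f₆=21.2578125, f₇=27.46923828125, f₈=35.
(h/3)·[f₀ + 4f₁ + 2f₂ + 4f₃ + 2f₄ + 4f₅ + 2f₆ + 4f₇ + f₈] = 0.041667·(345.6015625) = 14.4001.

14.4001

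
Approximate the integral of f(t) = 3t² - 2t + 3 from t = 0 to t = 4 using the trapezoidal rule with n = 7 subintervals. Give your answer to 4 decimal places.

60.6531

h = (4 − 0)/7 = 0.571429.
Nodes t₀,…,t₇ = 0, 0.571429, 1.142857, 1.714286, 2.285714, 2.857143, 3.428571, 4.
f(t) = 3t² - 2t + 3: f₀=3, f₁=2.836735, f₂=4.632653, f₃=8.387755, f₄=14.102041, f₅=21.775510, f₆=31.408163, f₇=43.
(h/2)·[f₀ + 2f₁ + 2f₂ + 2f₃ + 2f₄ + 2f₅ + 2f₆ + f₇] = 0.285714·(212.285714) = 60.6531.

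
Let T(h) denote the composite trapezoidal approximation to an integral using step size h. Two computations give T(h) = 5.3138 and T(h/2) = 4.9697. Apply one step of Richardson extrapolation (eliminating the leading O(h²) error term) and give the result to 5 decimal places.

4.85500

R = (4·T(h/2) − T(h)) / 3 = (4·4.9697 − 5.3138)/3 = (14.5650)/3 = 4.85500.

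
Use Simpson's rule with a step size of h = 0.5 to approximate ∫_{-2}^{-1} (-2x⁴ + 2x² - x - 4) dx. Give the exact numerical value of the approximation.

-10.25

h = (-1 − (-2))/2 = 0.5.
Nodes x₀,…,x₂ = -2, -1.5, -1.
f(x) = -2x⁴ + 2x² - x - 4: f₀=-26, f₁=-8.125, f₂=-3.
(h/3)·[f₀ + 4f₁ + f₂] = 0.166667·(-61.5) = -10.25.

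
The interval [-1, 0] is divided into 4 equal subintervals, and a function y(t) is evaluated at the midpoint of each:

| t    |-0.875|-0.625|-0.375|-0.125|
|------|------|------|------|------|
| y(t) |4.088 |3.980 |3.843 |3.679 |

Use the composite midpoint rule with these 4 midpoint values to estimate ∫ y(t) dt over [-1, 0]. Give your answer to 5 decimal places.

3.89750

h = 0.25, n = 4.
h·[y(m₁) + y(m₂) + y(m₃) + y(m₄)] = 0.25·(15.590) = 3.89750.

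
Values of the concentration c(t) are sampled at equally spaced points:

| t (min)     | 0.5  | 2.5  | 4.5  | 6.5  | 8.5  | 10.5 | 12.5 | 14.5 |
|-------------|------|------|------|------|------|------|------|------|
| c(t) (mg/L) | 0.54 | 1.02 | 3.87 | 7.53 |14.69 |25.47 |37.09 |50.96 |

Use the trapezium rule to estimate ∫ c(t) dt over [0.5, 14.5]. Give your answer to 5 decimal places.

h = 2, n = 7.
(h/2)·[y₀ + 2y₁ + 2y₂ + 2y₃ + 2y₄ + 2y₅ + 2y₆ + y₇] = 1·(230.84) = 230.84000.

230.84000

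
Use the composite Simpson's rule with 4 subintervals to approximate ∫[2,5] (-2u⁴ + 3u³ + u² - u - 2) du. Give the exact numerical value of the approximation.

-758.203125

h = (5 − 2)/4 = 0.75.
Nodes u₀,…,u₄ = 2, 2.75, 3.5, 4.25, 5.
f(u) = -2u⁴ + 3u³ + u² - u - 2: f₀=-8, f₁=-49.1796875, f₂=-164.75, f₃=-410.3984375, f₄=-857.
(h/3)·[f₀ + 4f₁ + 2f₂ + 4f₃ + f₄] = 0.25·(-3032.8125) = -758.203125.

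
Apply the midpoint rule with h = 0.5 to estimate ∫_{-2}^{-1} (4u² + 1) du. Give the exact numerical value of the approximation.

h = (-1 − (-2))/2 = 0.5.
Midpoints m₁,…,m₂ = -1.75, -1.25.
f(m₁)=13.25, f(m₂)=7.25.
h·[f(m₁) + f(m₂)] = 0.5·(20.5) = 10.25.

10.25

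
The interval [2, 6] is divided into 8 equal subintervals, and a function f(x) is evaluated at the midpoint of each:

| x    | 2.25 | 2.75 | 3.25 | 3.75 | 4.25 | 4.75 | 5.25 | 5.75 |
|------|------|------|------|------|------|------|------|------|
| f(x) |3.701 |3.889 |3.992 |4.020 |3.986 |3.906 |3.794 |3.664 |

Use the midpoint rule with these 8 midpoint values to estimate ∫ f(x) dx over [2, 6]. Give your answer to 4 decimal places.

h = 0.5, n = 8.
h·[y(m₁) + y(m₂) + y(m₃) + y(m₄) + y(m₅) + y(m₆) + y(m₇) + y(m₈)] = 0.5·(30.952) = 15.4760.

15.4760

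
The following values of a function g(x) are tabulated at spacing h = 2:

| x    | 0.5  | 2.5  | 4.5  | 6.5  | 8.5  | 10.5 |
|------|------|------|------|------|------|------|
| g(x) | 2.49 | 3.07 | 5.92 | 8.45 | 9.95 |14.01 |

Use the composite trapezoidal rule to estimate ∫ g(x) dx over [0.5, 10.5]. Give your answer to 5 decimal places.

71.28000

h = 2, n = 5.
(h/2)·[y₀ + 2y₁ + 2y₂ + 2y₃ + 2y₄ + y₅] = 1·(71.28) = 71.28000.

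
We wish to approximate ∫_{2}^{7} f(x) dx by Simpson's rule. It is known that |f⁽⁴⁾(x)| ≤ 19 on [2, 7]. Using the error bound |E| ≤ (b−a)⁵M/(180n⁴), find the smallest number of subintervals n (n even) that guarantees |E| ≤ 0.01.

Need 59375/(180n⁴) ≤ 0.01.
n⁴ ≥ 59375/(180·0.01) = 32986.1 ⇒ n ≥ 13.4767, so the smallest even n is 14. (n must be even for Simpson's rule.)

14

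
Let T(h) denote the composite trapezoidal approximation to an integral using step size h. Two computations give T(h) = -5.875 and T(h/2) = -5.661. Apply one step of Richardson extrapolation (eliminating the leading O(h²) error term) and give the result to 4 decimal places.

-5.5897

R = (4·T(h/2) − T(h)) / 3 = (4·(-5.661) − (-5.875))/3 = (-16.769)/3 = -5.5897.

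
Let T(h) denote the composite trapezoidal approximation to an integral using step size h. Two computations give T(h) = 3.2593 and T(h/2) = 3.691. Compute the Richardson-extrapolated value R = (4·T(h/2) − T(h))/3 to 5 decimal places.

R = (4·T(h/2) − T(h)) / 3 = (4·3.691 − 3.2593)/3 = (11.5047)/3 = 3.83490.

3.83490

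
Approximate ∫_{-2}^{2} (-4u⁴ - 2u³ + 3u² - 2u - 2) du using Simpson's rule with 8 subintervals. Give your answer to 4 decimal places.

-43.3333

h = (2 − (-2))/8 = 0.5.
Nodes u₀,…,u₈ = -2, -1.5, -1, -0.5, 0, 0.5, 1, 1.5, 2.
f(u) = -4u⁴ - 2u³ + 3u² - 2u - 2: f₀=-34, f₁=-5.75, f₂=1, f₃=-0.25, f₄=-2, f₅=-2.75, f₆=-7, f₇=-25.25, f₈=-74.
(h/3)·[f₀ + 4f₁ + 2f₂ + 4f₃ + 2f₄ + 4f₅ + 2f₆ + 4f₇ + f₈] = 0.166667·(-260) = -43.3333.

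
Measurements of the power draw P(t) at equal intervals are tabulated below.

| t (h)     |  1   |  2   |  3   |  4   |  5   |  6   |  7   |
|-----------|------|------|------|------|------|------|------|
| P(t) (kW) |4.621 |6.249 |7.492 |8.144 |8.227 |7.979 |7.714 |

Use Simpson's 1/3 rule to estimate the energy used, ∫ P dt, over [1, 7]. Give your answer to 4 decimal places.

h = 1, n = 6.
(h/3)·[y₀ + 4y₁ + 2y₂ + 4y₃ + 2y₄ + 4y₅ + y₆] = 0.333333·(133.261) = 44.4203.

44.4203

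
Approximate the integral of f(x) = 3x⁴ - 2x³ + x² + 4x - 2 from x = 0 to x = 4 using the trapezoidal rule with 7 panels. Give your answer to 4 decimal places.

h = (4 − 0)/7 = 0.571429.
Nodes x₀,…,x₇ = 0, 0.571429, 1.142857, 1.714286, 2.285714, 2.857143, 3.428571, 4.
f(x) = 3x⁴ - 2x³ + x² + 4x - 2: f₀=-2, f₁=0.558934, f₂=6.009996, f₃=23.629321, f₄=70.369846, f₅=170.861308, f₆=357.410246, f₇=670.
(h/2)·[f₀ + 2f₁ + 2f₂ + 2f₃ + 2f₄ + 2f₅ + 2f₆ + f₇] = 0.285714·(1925.679300) = 550.1941.

550.1941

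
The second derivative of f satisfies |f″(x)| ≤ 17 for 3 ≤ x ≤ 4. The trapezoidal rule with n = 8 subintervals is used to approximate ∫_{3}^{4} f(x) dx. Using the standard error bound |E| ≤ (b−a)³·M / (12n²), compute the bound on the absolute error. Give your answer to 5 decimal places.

|E| ≤ (1)³·17 / (12·8²) = 17/768 = 0.02214.

0.02214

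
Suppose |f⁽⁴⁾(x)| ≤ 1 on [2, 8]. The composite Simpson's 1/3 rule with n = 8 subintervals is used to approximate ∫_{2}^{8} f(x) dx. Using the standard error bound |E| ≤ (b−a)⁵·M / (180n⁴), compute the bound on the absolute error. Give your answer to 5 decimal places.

|E| ≤ (6)⁵·1 / (180·8⁴) = 7776/737280 = 0.01055.

0.01055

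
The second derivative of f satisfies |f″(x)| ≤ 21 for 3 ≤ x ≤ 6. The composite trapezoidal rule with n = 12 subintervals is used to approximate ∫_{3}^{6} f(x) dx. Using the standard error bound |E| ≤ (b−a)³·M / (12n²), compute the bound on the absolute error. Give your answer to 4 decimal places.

0.3281

|E| ≤ (3)³·21 / (12·12²) = 567/1728 = 0.3281.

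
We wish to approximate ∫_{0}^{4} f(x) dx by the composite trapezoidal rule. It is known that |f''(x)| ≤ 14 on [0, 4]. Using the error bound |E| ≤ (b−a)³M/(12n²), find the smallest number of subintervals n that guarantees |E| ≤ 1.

9

Need 896/(12n²) ≤ 1.
n² ≥ 896/(12·1) = 74.6667 ⇒ n ≥ 8.6410, so the smallest n is 9.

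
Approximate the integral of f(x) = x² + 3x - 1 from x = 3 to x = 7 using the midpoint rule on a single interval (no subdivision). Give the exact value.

M = (b−a)·f(5) = 4·(39) = 156.

156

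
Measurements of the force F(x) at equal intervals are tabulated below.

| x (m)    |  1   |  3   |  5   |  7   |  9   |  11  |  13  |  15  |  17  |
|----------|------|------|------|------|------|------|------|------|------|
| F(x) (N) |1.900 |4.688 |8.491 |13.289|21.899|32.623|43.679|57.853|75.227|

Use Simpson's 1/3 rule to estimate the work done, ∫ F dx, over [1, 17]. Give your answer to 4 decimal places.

h = 2, n = 8.
(h/3)·[y₀ + 4y₁ + 2y₂ + 4y₃ + 2y₄ + 4y₅ + 2y₆ + 4y₇ + y₈] = 0.666667·(659.077) = 439.3847.

439.3847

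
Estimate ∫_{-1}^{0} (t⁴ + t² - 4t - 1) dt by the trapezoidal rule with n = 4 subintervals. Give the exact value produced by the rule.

h = (0 − (-1))/4 = 0.25.
Nodes t₀,…,t₄ = -1, -0.75, -0.5, -0.25, 0.
f(t) = t⁴ + t² - 4t - 1: f₀=5, f₁=2.87890625, f₂=1.3125, f₃=0.06640625, f₄=-1.
(h/2)·[f₀ + 2f₁ + 2f₂ + 2f₃ + f₄] = 0.125·(12.515625) = 1.564453125.

1.564453125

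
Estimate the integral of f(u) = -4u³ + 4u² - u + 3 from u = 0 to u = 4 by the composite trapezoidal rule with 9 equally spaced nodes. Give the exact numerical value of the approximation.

h = (4 − 0)/8 = 0.5.
Nodes u₀,…,u₈ = 0, 0.5, 1, 1.5, 2, 2.5, 3, 3.5, 4.
f(u) = -4u³ + 4u² - u + 3: f₀=3, f₁=3, f₂=2, f₃=-3, f₄=-15, f₅=-37, f₆=-72, f₇=-123, f₈=-193.
(h/2)·[f₀ + 2f₁ + 2f₂ + 2f₃ + 2f₄ + 2f₅ + 2f₆ + 2f₇ + f₈] = 0.25·(-680) = -170.

-170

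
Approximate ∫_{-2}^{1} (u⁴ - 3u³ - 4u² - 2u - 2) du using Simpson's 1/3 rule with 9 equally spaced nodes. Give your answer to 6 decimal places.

h = (1 − (-2))/8 = 0.375.
Nodes u₀,…,u₈ = -2, -1.625, -1.25, -0.875, -0.5, -0.125, 0.25, 0.625, 1.
f(u) = u⁴ - 3u³ - 4u² - 2u - 2: f₀=26, f₁=10.533447265625, f₂=2.55078125, f₃=-0.716552734375, f₄=-1.5625, f₅=-1.806396484375, f₆=-2.79296875, f₇=-5.392333984375, f₈=-10.
(h/3)·[f₀ + 4f₁ + 2f₂ + 4f₃ + 2f₄ + 4f₅ + 2f₆ + 4f₇ + f₈] = 0.125·(22.86328125) = 2.857910.

2.857910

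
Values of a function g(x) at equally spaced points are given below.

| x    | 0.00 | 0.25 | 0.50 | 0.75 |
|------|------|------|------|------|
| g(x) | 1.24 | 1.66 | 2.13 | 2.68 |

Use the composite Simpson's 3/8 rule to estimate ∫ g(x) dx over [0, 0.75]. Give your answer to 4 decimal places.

h = 0.25, n = 3.
(3h/8)·[y₀ + 3y₁ + 3y₂ + y₃] = 0.09375·(15.29) = 1.4334.

1.4334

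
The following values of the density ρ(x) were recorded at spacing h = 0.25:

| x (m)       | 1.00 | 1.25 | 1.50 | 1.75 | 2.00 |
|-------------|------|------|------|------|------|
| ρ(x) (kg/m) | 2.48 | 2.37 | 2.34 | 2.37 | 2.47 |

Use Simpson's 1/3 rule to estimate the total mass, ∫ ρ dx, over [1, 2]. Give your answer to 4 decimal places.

h = 0.25, n = 4.
(h/3)·[y₀ + 4y₁ + 2y₂ + 4y₃ + y₄] = 0.083333·(28.59) = 2.3825.

2.3825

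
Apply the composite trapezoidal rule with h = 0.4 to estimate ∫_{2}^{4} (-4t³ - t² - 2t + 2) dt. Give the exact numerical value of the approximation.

-268.64

h = (4 − 2)/5 = 0.4.
Nodes t₀,…,t₅ = 2, 2.4, 2.8, 3.2, 3.6, 4.
f(t) = -4t³ - t² - 2t + 2: f₀=-38, f₁=-63.856, f₂=-99.248, f₃=-145.712, f₄=-204.784, f₅=-278.
(h/2)·[f₀ + 2f₁ + 2f₂ + 2f₃ + 2f₄ + f₅] = 0.2·(-1343.2) = -268.64.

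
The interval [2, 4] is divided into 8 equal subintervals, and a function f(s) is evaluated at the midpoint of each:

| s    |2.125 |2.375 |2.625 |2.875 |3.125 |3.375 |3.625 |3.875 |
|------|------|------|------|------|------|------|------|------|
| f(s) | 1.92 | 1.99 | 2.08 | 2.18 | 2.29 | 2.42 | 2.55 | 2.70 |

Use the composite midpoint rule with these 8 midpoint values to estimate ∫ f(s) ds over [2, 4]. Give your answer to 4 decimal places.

h = 0.25, n = 8.
h·[y(m₁) + y(m₂) + y(m₃) + y(m₄) + y(m₅) + y(m₆) + y(m₇) + y(m₈)] = 0.25·(18.13) = 4.5325.

4.5325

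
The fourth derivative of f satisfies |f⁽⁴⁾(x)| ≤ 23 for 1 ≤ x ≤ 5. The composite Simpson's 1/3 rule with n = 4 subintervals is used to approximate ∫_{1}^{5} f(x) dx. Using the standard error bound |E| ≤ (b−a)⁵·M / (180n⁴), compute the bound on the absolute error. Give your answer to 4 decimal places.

0.5111

|E| ≤ (4)⁵·23 / (180·4⁴) = 23552/46080 = 0.5111.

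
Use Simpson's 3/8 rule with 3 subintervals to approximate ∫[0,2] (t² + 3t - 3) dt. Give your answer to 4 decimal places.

2.6667

h = (2 − 0)/3 = 0.666667.
Nodes t₀,…,t₃ = 0, 0.666667, 1.333333, 2.
f(t) = t² + 3t - 3: f₀=-3, f₁=-0.555556, f₂=2.777778, f₃=7.
(3h/8)·[f₀ + 3f₁ + 3f₂ + f₃] = 0.25·(10.666667) = 2.6667.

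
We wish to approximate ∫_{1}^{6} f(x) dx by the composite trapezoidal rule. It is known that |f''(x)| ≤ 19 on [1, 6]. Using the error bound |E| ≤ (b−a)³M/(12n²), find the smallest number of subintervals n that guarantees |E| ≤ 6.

Need 2375/(12n²) ≤ 6.
n² ≥ 2375/(12·6) = 32.9861 ⇒ n ≥ 5.7434, so the smallest n is 6.

6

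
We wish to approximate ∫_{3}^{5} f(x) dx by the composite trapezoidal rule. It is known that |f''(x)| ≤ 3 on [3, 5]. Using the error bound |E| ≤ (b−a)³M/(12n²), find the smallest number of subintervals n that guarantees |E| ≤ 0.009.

Need 24/(12n²) ≤ 0.009.
n² ≥ 24/(12·0.009) = 222.222 ⇒ n ≥ 14.9071, so the smallest n is 15.

15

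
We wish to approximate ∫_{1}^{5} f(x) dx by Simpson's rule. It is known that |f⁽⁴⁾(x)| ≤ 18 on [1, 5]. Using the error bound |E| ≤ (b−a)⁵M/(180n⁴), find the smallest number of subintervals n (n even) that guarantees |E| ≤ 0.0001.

Need 18432/(180n⁴) ≤ 0.0001.
n⁴ ≥ 18432/(180·0.0001) = 1.024e+06 ⇒ n ≥ 31.8108, so the smallest even n is 32. (n must be even for Simpson's rule.)

32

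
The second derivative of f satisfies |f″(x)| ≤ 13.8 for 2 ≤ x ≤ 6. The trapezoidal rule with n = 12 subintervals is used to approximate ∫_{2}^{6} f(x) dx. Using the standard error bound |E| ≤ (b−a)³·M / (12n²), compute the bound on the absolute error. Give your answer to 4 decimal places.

0.5111

|E| ≤ (4)³·13.8 / (12·12²) = 883.2/1728 = 0.5111.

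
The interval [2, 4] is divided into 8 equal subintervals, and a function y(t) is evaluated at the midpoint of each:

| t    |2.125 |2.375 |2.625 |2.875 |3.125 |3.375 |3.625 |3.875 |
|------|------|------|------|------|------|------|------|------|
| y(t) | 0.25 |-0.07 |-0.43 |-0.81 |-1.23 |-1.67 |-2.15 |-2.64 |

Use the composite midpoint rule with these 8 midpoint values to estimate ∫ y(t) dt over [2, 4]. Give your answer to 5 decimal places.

h = 0.25, n = 8.
h·[y(m₁) + y(m₂) + y(m₃) + y(m₄) + y(m₅) + y(m₆) + y(m₇) + y(m₈)] = 0.25·(-8.75) = -2.18750.

-2.18750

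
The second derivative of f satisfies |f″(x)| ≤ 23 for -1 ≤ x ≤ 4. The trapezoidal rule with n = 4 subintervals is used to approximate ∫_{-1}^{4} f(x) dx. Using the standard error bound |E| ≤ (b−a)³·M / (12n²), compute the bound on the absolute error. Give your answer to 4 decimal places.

14.9740

|E| ≤ (5)³·23 / (12·4²) = 2875/192 = 14.9740.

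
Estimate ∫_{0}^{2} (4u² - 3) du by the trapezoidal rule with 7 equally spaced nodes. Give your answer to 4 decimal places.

h = (2 − 0)/6 = 0.333333.
Nodes u₀,…,u₆ = 0, 0.333333, 0.666667, 1, 1.333333, 1.666667, 2.
f(u) = 4u² - 3: f₀=-3, f₁=-2.555556, f₂=-1.222222, f₃=1, f₄=4.111111, f₅=8.111111, f₆=13.
(h/2)·[f₀ + 2f₁ + 2f₂ + 2f₃ + 2f₄ + 2f₅ + f₆] = 0.166667·(28.888889) = 4.8148.

4.8148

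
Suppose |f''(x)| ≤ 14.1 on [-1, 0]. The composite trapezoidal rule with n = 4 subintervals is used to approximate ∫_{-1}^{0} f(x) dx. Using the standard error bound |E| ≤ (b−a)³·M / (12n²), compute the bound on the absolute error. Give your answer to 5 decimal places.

0.07344

|E| ≤ (1)³·14.1 / (12·4²) = 14.1/192 = 0.07344.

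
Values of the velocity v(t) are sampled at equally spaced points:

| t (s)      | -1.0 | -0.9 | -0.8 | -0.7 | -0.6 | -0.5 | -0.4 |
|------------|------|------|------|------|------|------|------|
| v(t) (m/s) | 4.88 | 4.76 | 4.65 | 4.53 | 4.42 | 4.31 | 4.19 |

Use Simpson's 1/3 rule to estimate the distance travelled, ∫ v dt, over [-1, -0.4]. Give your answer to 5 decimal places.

2.72033

h = 0.1, n = 6.
(h/3)·[y₀ + 4y₁ + 2y₂ + 4y₃ + 2y₄ + 4y₅ + y₆] = 0.033333·(81.61) = 2.72033.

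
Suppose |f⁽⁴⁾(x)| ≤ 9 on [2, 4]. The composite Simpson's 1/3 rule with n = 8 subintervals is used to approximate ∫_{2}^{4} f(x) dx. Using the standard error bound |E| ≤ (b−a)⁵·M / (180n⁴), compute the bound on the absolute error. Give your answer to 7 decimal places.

0.0003906

|E| ≤ (2)⁵·9 / (180·8⁴) = 288/737280 = 0.0003906.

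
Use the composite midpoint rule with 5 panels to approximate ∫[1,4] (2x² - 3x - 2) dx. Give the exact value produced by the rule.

13.32

h = (4 − 1)/5 = 0.6.
Midpoints m₁,…,m₅ = 1.3, 1.9, 2.5, 3.1, 3.7.
f(m₁)=-2.52, f(m₂)=-0.48, f(m₃)=3, f(m₄)=7.92, f(m₅)=14.28.
h·[f(m₁) + f(m₂) + f(m₃) + f(m₄) + f(m₅)] = 0.6·(22.2) = 13.32.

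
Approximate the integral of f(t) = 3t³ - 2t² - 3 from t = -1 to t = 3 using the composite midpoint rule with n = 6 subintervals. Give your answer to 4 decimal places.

28.2963

h = (3 − (-1))/6 = 0.666667.
Midpoints m₁,…,m₆ = -0.666667, 0, 0.666667, 1.333333, 2, 2.666667.
f(m₁)=-4.777778, f(m₂)=-3, f(m₃)=-3, f(m₄)=0.555556, f(m₅)=13, f(m₆)=39.666667.
h·[f(m₁) + f(m₂) + f(m₃) + f(m₄) + f(m₅) + f(m₆)] = 0.666667·(42.444444) = 28.2963.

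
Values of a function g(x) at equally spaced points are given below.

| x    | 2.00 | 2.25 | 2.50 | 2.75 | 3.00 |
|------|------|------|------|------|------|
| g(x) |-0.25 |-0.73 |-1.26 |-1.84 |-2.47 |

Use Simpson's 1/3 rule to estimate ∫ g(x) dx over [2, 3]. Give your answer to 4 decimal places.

h = 0.25, n = 4.
(h/3)·[y₀ + 4y₁ + 2y₂ + 4y₃ + y₄] = 0.083333·(-15.52) = -1.2933.

-1.2933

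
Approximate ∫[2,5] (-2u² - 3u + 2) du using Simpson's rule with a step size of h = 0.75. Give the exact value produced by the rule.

-103.5

h = (5 − 2)/4 = 0.75.
Nodes u₀,…,u₄ = 2, 2.75, 3.5, 4.25, 5.
f(u) = -2u² - 3u + 2: f₀=-12, f₁=-21.375, f₂=-33, f₃=-46.875, f₄=-63.
(h/3)·[f₀ + 4f₁ + 2f₂ + 4f₃ + f₄] = 0.25·(-414) = -103.5.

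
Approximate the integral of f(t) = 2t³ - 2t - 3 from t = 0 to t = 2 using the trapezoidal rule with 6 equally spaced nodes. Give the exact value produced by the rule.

h = (2 − 0)/5 = 0.4.
Nodes t₀,…,t₅ = 0, 0.4, 0.8, 1.2, 1.6, 2.
f(t) = 2t³ - 2t - 3: f₀=-3, f₁=-3.672, f₂=-3.576, f₃=-1.944, f₄=1.992, f₅=9.
(h/2)·[f₀ + 2f₁ + 2f₂ + 2f₃ + 2f₄ + f₅] = 0.2·(-8.4) = -1.68.

-1.68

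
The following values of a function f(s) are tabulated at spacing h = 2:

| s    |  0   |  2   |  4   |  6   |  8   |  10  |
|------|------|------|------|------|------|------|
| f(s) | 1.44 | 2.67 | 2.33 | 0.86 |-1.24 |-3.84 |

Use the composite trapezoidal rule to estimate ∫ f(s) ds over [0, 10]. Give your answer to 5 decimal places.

h = 2, n = 5.
(h/2)·[y₀ + 2y₁ + 2y₂ + 2y₃ + 2y₄ + y₅] = 1·(6.84) = 6.84000.

6.84000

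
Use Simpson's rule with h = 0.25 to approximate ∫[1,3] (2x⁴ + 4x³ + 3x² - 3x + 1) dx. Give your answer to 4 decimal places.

192.8021

h = (3 − 1)/8 = 0.25.
Nodes x₀,…,x₈ = 1, 1.25, 1.5, 1.75, 2, 2.25, 2.5, 2.75, 3.
f(x) = 2x⁴ + 4x³ + 3x² - 3x + 1: f₀=7, f₁=14.6328125, f₂=26.875, f₃=45.1328125, f₄=71, f₅=106.2578125, f₆=152.875, f₇=213.0078125, f₈=289.
(h/3)·[f₀ + 4f₁ + 2f₂ + 4f₃ + 2f₄ + 4f₅ + 2f₆ + 4f₇ + f₈] = 0.083333·(2313.625) = 192.8021.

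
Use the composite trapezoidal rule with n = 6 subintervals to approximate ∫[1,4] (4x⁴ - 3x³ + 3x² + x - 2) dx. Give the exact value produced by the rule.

h = (4 − 1)/6 = 0.5.
Nodes x₀,…,x₆ = 1, 1.5, 2, 2.5, 3, 3.5, 4.
f(x) = 4x⁴ - 3x³ + 3x² + x - 2: f₀=3, f₁=16.375, f₂=52, f₃=128.625, f₄=271, f₅=509.875, f₆=882.
(h/2)·[f₀ + 2f₁ + 2f₂ + 2f₃ + 2f₄ + 2f₅ + f₆] = 0.25·(2840.75) = 710.1875.

710.1875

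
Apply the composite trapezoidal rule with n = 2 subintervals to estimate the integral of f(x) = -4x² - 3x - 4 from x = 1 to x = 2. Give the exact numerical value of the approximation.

-18

h = (2 − 1)/2 = 0.5.
Nodes x₀,…,x₂ = 1, 1.5, 2.
f(x) = -4x² - 3x - 4: f₀=-11, f₁=-17.5, f₂=-26.
(h/2)·[f₀ + 2f₁ + f₂] = 0.25·(-72) = -18.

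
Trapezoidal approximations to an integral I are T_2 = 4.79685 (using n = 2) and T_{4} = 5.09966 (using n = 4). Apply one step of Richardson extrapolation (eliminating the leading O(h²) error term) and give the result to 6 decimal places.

R = (4·T_{4} − T_2) / 3 = (4·5.09966 − 4.79685)/3 = (15.60179)/3 = 5.200597.

5.200597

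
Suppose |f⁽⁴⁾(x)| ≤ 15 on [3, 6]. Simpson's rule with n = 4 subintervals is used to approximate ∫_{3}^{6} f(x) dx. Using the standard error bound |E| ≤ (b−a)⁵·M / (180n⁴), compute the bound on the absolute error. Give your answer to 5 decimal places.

|E| ≤ (3)⁵·15 / (180·4⁴) = 3645/46080 = 0.07910.

0.07910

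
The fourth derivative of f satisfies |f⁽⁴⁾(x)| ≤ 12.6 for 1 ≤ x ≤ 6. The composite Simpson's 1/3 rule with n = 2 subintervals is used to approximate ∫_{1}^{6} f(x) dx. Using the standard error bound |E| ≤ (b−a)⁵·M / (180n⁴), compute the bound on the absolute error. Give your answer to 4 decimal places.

13.6719

|E| ≤ (5)⁵·12.6 / (180·2⁴) = 39375/2880 = 13.6719.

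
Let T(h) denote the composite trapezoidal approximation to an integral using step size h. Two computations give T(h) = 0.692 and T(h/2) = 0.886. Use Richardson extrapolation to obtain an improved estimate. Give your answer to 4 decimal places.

R = (4·T(h/2) − T(h)) / 3 = (4·0.886 − 0.692)/3 = (2.852)/3 = 0.9507.

0.9507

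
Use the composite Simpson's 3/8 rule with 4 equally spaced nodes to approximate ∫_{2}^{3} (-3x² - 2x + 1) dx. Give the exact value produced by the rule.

-23

h = (3 − 2)/3 = 0.333333.
Nodes x₀,…,x₃ = 2, 2.333333, 2.666667, 3.
f(x) = -3x² - 2x + 1: f₀=-15, f₁=-20, f₂=-25.666667, f₃=-32.
(3h/8)·[f₀ + 3f₁ + 3f₂ + f₃] = 0.125·(-184) = -23.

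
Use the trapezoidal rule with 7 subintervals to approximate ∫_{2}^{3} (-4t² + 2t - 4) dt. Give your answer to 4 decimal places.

h = (3 − 2)/7 = 0.142857.
Nodes t₀,…,t₇ = 2, 2.142857, 2.285714, 2.428571, 2.571429, 2.714286, 2.857143, 3.
f(t) = -4t² + 2t - 4: f₀=-16, f₁=-18.081633, f₂=-20.326531, f₃=-22.734694, f₄=-25.306122, f₅=-28.040816, f₆=-30.938776, f₇=-34.
(h/2)·[f₀ + 2f₁ + 2f₂ + 2f₃ + 2f₄ + 2f₅ + 2f₆ + f₇] = 0.071429·(-340.857143) = -24.3469.

-24.3469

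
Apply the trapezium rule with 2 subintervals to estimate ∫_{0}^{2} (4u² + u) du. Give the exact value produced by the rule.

14

h = (2 − 0)/2 = 1.
Nodes u₀,…,u₂ = 0, 1, 2.
f(u) = 4u² + u: f₀=0, f₁=5, f₂=18.
(h/2)·[f₀ + 2f₁ + f₂] = 0.5·(28) = 14.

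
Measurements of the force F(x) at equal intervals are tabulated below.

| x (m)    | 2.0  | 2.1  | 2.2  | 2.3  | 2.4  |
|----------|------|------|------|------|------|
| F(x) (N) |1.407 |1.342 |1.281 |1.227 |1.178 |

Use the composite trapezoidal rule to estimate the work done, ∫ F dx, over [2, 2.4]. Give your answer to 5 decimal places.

0.51425

h = 0.1, n = 4.
(h/2)·[y₀ + 2y₁ + 2y₂ + 2y₃ + y₄] = 0.05·(10.285) = 0.51425.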